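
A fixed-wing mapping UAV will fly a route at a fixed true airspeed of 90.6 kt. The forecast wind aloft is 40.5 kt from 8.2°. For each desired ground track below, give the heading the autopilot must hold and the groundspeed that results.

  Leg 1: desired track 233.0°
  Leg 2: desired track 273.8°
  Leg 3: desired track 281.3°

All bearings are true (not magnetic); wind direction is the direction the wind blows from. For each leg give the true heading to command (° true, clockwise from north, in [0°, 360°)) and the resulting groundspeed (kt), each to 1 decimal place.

Leg 1: heading=251.4°, groundspeed=114.7 kt
Leg 2: heading=300.3°, groundspeed=84.2 kt
Leg 3: heading=307.8°, groundspeed=78.9 kt

Leg 1: desired track 233.0°; wind correction +18.4° → command heading 251.4°, groundspeed 114.7 kt
Leg 2: desired track 273.8°; wind correction +26.5° → command heading 300.3°, groundspeed 84.2 kt
Leg 3: desired track 281.3°; wind correction +26.5° → command heading 307.8°, groundspeed 78.9 kt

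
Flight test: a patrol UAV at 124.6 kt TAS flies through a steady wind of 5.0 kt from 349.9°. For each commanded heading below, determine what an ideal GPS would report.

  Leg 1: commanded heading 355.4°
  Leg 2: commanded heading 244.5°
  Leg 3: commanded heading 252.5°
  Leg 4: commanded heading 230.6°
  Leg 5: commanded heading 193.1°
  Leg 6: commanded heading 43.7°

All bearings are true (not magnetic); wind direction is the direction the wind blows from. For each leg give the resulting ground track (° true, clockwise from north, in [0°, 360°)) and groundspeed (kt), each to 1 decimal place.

Leg 1: heading 355.4°; drift +0.2° → track 355.6°, groundspeed 119.6 kt
Leg 2: heading 244.5°; drift -2.2° → track 242.3°, groundspeed 126.0 kt
Leg 3: heading 252.5°; drift -2.3° → track 250.2°, groundspeed 125.3 kt
Leg 4: heading 230.6°; drift -2.0° → track 228.6°, groundspeed 127.1 kt
Leg 5: heading 193.1°; drift -0.9° → track 192.2°, groundspeed 129.2 kt
Leg 6: heading 43.7°; drift +1.9° → track 45.6°, groundspeed 121.7 kt

Leg 1: track=355.6°, groundspeed=119.6 kt
Leg 2: track=242.3°, groundspeed=126.0 kt
Leg 3: track=250.2°, groundspeed=125.3 kt
Leg 4: track=228.6°, groundspeed=127.1 kt
Leg 5: track=192.2°, groundspeed=129.2 kt
Leg 6: track=45.6°, groundspeed=121.7 kt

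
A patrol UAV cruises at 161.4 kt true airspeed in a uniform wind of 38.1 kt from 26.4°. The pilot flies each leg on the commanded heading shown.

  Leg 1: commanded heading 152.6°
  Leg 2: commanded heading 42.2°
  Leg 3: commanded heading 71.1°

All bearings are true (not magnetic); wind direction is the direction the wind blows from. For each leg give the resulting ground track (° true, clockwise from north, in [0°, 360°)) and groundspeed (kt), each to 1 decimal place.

Leg 1: heading 152.6°; drift +9.5° → track 162.1°, groundspeed 186.5 kt
Leg 2: heading 42.2°; drift +4.8° → track 47.0°, groundspeed 125.2 kt
Leg 3: heading 71.1°; drift +11.3° → track 82.4°, groundspeed 137.0 kt

Leg 1: track=162.1°, groundspeed=186.5 kt
Leg 2: track=47.0°, groundspeed=125.2 kt
Leg 3: track=82.4°, groundspeed=137.0 kt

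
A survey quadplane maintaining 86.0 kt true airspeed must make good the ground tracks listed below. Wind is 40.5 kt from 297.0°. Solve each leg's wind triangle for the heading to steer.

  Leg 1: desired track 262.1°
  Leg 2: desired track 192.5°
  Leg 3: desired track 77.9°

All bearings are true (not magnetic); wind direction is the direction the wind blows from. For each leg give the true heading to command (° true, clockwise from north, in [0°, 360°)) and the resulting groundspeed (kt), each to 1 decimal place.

Leg 1: desired track 262.1°; wind correction +15.6° → command heading 277.7°, groundspeed 49.6 kt
Leg 2: desired track 192.5°; wind correction +27.1° → command heading 219.6°, groundspeed 86.7 kt
Leg 3: desired track 77.9°; wind correction -17.3° → command heading 60.6°, groundspeed 113.5 kt

Leg 1: heading=277.7°, groundspeed=49.6 kt
Leg 2: heading=219.6°, groundspeed=86.7 kt
Leg 3: heading=60.6°, groundspeed=113.5 kt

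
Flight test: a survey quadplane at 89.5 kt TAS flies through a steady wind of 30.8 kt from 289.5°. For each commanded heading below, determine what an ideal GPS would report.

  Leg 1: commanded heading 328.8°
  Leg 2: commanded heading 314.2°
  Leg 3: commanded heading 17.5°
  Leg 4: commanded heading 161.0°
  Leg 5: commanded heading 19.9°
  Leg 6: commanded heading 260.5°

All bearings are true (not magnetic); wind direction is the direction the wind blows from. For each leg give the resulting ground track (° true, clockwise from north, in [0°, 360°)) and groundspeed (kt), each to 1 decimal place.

Leg 1: track=345.3°, groundspeed=68.5 kt
Leg 2: track=326.0°, groundspeed=62.8 kt
Leg 3: track=36.7°, groundspeed=93.6 kt
Leg 4: track=148.5°, groundspeed=111.3 kt
Leg 5: track=38.8°, groundspeed=94.9 kt
Leg 6: track=247.1°, groundspeed=64.3 kt

Leg 1: heading 328.8°; drift +16.5° → track 345.3°, groundspeed 68.5 kt
Leg 2: heading 314.2°; drift +11.8° → track 326.0°, groundspeed 62.8 kt
Leg 3: heading 17.5°; drift +19.2° → track 36.7°, groundspeed 93.6 kt
Leg 4: heading 161.0°; drift -12.5° → track 148.5°, groundspeed 111.3 kt
Leg 5: heading 19.9°; drift +18.9° → track 38.8°, groundspeed 94.9 kt
Leg 6: heading 260.5°; drift -13.4° → track 247.1°, groundspeed 64.3 kt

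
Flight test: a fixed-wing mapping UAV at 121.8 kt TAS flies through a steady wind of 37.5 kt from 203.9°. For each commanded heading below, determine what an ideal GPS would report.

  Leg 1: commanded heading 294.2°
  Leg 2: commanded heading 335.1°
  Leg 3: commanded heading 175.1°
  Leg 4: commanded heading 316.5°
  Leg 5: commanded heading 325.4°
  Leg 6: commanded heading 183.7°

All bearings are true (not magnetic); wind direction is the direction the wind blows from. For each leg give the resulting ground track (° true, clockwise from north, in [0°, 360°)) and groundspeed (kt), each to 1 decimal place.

Leg 1: heading 294.2°; drift +17.1° → track 311.3°, groundspeed 127.6 kt
Leg 2: heading 335.1°; drift +10.9° → track 346.0°, groundspeed 149.2 kt
Leg 3: heading 175.1°; drift -11.5° → track 163.6°, groundspeed 90.8 kt
Leg 4: heading 316.5°; drift +14.3° → track 330.8°, groundspeed 140.5 kt
Leg 5: heading 325.4°; drift +12.7° → track 338.1°, groundspeed 145.0 kt
Leg 6: heading 183.7°; drift -8.5° → track 175.2°, groundspeed 87.6 kt

Leg 1: track=311.3°, groundspeed=127.6 kt
Leg 2: track=346.0°, groundspeed=149.2 kt
Leg 3: track=163.6°, groundspeed=90.8 kt
Leg 4: track=330.8°, groundspeed=140.5 kt
Leg 5: track=338.1°, groundspeed=145.0 kt
Leg 6: track=175.2°, groundspeed=87.6 kt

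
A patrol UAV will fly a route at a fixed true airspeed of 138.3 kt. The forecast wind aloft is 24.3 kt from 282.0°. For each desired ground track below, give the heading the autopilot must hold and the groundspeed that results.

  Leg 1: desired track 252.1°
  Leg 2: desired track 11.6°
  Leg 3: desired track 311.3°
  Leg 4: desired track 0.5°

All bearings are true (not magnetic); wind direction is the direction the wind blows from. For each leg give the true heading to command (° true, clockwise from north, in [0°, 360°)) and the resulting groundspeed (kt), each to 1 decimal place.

Leg 1: desired track 252.1°; wind correction +5.0° → command heading 257.1°, groundspeed 116.7 kt
Leg 2: desired track 11.6°; wind correction -10.1° → command heading 1.5°, groundspeed 136.0 kt
Leg 3: desired track 311.3°; wind correction -4.9° → command heading 306.4°, groundspeed 116.6 kt
Leg 4: desired track 0.5°; wind correction -9.9° → command heading 350.6°, groundspeed 131.4 kt

Leg 1: heading=257.1°, groundspeed=116.7 kt
Leg 2: heading=1.5°, groundspeed=136.0 kt
Leg 3: heading=306.4°, groundspeed=116.6 kt
Leg 4: heading=350.6°, groundspeed=131.4 kt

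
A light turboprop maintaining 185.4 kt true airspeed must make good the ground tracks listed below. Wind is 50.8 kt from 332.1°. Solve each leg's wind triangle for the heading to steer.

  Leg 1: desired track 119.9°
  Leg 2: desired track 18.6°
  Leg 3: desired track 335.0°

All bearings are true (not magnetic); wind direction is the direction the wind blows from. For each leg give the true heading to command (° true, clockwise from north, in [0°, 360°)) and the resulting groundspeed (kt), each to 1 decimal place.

Leg 1: desired track 119.9°; wind correction -8.4° → command heading 111.5°, groundspeed 226.4 kt
Leg 2: desired track 18.6°; wind correction -11.5° → command heading 7.1°, groundspeed 146.7 kt
Leg 3: desired track 335.0°; wind correction -0.8° → command heading 334.2°, groundspeed 134.6 kt

Leg 1: heading=111.5°, groundspeed=226.4 kt
Leg 2: heading=7.1°, groundspeed=146.7 kt
Leg 3: heading=334.2°, groundspeed=134.6 kt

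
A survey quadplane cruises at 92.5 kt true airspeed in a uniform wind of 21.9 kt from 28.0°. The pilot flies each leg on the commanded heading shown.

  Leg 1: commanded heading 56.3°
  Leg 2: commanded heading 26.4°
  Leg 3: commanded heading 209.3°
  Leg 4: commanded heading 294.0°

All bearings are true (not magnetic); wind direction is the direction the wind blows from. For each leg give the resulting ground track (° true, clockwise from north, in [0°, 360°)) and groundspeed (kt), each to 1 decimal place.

Leg 1: heading 56.3°; drift +8.1° → track 64.4°, groundspeed 74.0 kt
Leg 2: heading 26.4°; drift -0.5° → track 25.9°, groundspeed 70.6 kt
Leg 3: heading 209.3°; drift -0.2° → track 209.1°, groundspeed 114.4 kt
Leg 4: heading 294.0°; drift -13.1° → track 280.9°, groundspeed 96.5 kt

Leg 1: track=64.4°, groundspeed=74.0 kt
Leg 2: track=25.9°, groundspeed=70.6 kt
Leg 3: track=209.1°, groundspeed=114.4 kt
Leg 4: track=280.9°, groundspeed=96.5 kt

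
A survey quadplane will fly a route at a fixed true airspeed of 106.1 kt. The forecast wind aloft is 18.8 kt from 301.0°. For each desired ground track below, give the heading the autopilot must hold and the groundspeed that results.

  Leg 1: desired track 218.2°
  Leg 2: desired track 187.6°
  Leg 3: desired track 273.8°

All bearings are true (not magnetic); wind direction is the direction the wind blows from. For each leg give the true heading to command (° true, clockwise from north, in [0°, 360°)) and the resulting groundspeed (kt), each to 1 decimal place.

Leg 1: heading=228.3°, groundspeed=102.1 kt
Leg 2: heading=197.0°, groundspeed=112.2 kt
Leg 3: heading=278.4°, groundspeed=89.0 kt

Leg 1: desired track 218.2°; wind correction +10.1° → command heading 228.3°, groundspeed 102.1 kt
Leg 2: desired track 187.6°; wind correction +9.4° → command heading 197.0°, groundspeed 112.2 kt
Leg 3: desired track 273.8°; wind correction +4.6° → command heading 278.4°, groundspeed 89.0 kt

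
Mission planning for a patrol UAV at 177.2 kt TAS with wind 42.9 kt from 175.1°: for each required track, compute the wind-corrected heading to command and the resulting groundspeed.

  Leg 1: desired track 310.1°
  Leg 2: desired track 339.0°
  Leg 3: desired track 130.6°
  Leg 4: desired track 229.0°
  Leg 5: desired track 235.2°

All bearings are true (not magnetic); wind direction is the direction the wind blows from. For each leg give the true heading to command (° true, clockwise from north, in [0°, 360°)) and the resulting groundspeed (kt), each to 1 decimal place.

Leg 1: desired track 310.1°; wind correction -9.9° → command heading 300.2°, groundspeed 204.9 kt
Leg 2: desired track 339.0°; wind correction -3.8° → command heading 335.2°, groundspeed 218.0 kt
Leg 3: desired track 130.6°; wind correction +9.8° → command heading 140.4°, groundspeed 144.0 kt
Leg 4: desired track 229.0°; wind correction -11.3° → command heading 217.7°, groundspeed 148.5 kt
Leg 5: desired track 235.2°; wind correction -12.1° → command heading 223.1°, groundspeed 151.9 kt

Leg 1: heading=300.2°, groundspeed=204.9 kt
Leg 2: heading=335.2°, groundspeed=218.0 kt
Leg 3: heading=140.4°, groundspeed=144.0 kt
Leg 4: heading=217.7°, groundspeed=148.5 kt
Leg 5: heading=223.1°, groundspeed=151.9 kt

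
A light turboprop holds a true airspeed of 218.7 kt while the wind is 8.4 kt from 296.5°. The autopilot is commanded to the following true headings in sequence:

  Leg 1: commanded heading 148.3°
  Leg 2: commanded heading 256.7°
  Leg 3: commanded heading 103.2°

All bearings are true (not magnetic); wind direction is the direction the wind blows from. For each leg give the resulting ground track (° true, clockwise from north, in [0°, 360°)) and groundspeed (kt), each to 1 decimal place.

Leg 1: track=147.2°, groundspeed=225.9 kt
Leg 2: track=255.2°, groundspeed=212.3 kt
Leg 3: track=103.7°, groundspeed=226.9 kt

Leg 1: heading 148.3°; drift -1.1° → track 147.2°, groundspeed 225.9 kt
Leg 2: heading 256.7°; drift -1.5° → track 255.2°, groundspeed 212.3 kt
Leg 3: heading 103.2°; drift +0.5° → track 103.7°, groundspeed 226.9 kt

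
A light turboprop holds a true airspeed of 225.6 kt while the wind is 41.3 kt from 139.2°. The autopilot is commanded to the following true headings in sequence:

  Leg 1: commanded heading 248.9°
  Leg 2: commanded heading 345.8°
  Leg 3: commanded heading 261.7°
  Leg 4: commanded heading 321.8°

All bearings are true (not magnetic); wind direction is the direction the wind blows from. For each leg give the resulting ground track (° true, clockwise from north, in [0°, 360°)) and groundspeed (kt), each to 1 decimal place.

Leg 1: heading 248.9°; drift +9.2° → track 258.1°, groundspeed 242.7 kt
Leg 2: heading 345.8°; drift -4.0° → track 341.8°, groundspeed 263.2 kt
Leg 3: heading 261.7°; drift +8.0° → track 269.7°, groundspeed 250.2 kt
Leg 4: heading 321.8°; drift -0.4° → track 321.4°, groundspeed 266.9 kt

Leg 1: track=258.1°, groundspeed=242.7 kt
Leg 2: track=341.8°, groundspeed=263.2 kt
Leg 3: track=269.7°, groundspeed=250.2 kt
Leg 4: track=321.4°, groundspeed=266.9 kt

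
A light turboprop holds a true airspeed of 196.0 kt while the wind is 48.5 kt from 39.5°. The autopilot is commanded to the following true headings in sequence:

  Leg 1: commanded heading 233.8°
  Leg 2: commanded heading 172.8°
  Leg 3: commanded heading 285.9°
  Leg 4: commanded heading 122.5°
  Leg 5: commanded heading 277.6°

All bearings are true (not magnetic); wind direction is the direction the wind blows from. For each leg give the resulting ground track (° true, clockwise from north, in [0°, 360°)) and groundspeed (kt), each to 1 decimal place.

Leg 1: heading 233.8°; drift -2.8° → track 231.0°, groundspeed 243.3 kt
Leg 2: heading 172.8°; drift +8.8° → track 181.6°, groundspeed 232.0 kt
Leg 3: heading 285.9°; drift -11.7° → track 274.2°, groundspeed 220.0 kt
Leg 4: heading 122.5°; drift +14.2° → track 136.7°, groundspeed 196.1 kt
Leg 5: heading 277.6°; drift -10.5° → track 267.1°, groundspeed 225.4 kt

Leg 1: track=231.0°, groundspeed=243.3 kt
Leg 2: track=181.6°, groundspeed=232.0 kt
Leg 3: track=274.2°, groundspeed=220.0 kt
Leg 4: track=136.7°, groundspeed=196.1 kt
Leg 5: track=267.1°, groundspeed=225.4 kt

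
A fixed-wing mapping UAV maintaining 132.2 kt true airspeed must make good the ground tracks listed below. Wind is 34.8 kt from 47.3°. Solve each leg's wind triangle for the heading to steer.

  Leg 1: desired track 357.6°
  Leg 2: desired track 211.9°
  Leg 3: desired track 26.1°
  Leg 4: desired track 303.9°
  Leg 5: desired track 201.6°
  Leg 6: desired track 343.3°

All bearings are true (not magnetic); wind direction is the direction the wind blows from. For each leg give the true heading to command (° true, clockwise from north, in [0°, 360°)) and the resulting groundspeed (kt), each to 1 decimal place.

Leg 1: heading=9.2°, groundspeed=107.0 kt
Leg 2: heading=207.9°, groundspeed=165.4 kt
Leg 3: heading=31.6°, groundspeed=99.2 kt
Leg 4: heading=318.7°, groundspeed=135.9 kt
Leg 5: heading=195.0°, groundspeed=162.7 kt
Leg 6: heading=357.0°, groundspeed=113.2 kt

Leg 1: desired track 357.6°; wind correction +11.6° → command heading 9.2°, groundspeed 107.0 kt
Leg 2: desired track 211.9°; wind correction -4.0° → command heading 207.9°, groundspeed 165.4 kt
Leg 3: desired track 26.1°; wind correction +5.5° → command heading 31.6°, groundspeed 99.2 kt
Leg 4: desired track 303.9°; wind correction +14.8° → command heading 318.7°, groundspeed 135.9 kt
Leg 5: desired track 201.6°; wind correction -6.6° → command heading 195.0°, groundspeed 162.7 kt
Leg 6: desired track 343.3°; wind correction +13.7° → command heading 357.0°, groundspeed 113.2 kt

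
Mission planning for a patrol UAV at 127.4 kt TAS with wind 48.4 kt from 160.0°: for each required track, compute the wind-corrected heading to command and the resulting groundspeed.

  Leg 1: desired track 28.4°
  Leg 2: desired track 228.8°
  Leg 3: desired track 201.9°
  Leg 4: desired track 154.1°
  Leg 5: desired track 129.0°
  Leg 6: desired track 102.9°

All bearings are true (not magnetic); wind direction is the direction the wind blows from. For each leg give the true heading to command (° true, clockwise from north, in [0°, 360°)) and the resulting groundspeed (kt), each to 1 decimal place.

Leg 1: desired track 28.4°; wind correction +16.5° → command heading 44.9°, groundspeed 154.3 kt
Leg 2: desired track 228.8°; wind correction -20.7° → command heading 208.1°, groundspeed 101.6 kt
Leg 3: desired track 201.9°; wind correction -14.7° → command heading 187.2°, groundspeed 87.2 kt
Leg 4: desired track 154.1°; wind correction +2.2° → command heading 156.3°, groundspeed 79.2 kt
Leg 5: desired track 129.0°; wind correction +11.3° → command heading 140.3°, groundspeed 83.5 kt
Leg 6: desired track 102.9°; wind correction +18.6° → command heading 121.5°, groundspeed 94.5 kt

Leg 1: heading=44.9°, groundspeed=154.3 kt
Leg 2: heading=208.1°, groundspeed=101.6 kt
Leg 3: heading=187.2°, groundspeed=87.2 kt
Leg 4: heading=156.3°, groundspeed=79.2 kt
Leg 5: heading=140.3°, groundspeed=83.5 kt
Leg 6: heading=121.5°, groundspeed=94.5 kt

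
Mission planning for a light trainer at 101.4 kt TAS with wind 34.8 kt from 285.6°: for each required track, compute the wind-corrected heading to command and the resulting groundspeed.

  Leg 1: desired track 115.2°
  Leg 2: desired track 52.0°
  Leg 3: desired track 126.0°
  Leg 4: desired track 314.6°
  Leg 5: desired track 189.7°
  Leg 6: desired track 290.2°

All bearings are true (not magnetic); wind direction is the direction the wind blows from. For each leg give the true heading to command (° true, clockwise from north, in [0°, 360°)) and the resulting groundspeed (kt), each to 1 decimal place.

Leg 1: heading=118.5°, groundspeed=135.5 kt
Leg 2: heading=36.0°, groundspeed=118.1 kt
Leg 3: heading=132.9°, groundspeed=133.3 kt
Leg 4: heading=305.0°, groundspeed=69.5 kt
Leg 5: heading=209.7°, groundspeed=98.9 kt
Leg 6: heading=288.6°, groundspeed=66.7 kt

Leg 1: desired track 115.2°; wind correction +3.3° → command heading 118.5°, groundspeed 135.5 kt
Leg 2: desired track 52.0°; wind correction -16.0° → command heading 36.0°, groundspeed 118.1 kt
Leg 3: desired track 126.0°; wind correction +6.9° → command heading 132.9°, groundspeed 133.3 kt
Leg 4: desired track 314.6°; wind correction -9.6° → command heading 305.0°, groundspeed 69.5 kt
Leg 5: desired track 189.7°; wind correction +20.0° → command heading 209.7°, groundspeed 98.9 kt
Leg 6: desired track 290.2°; wind correction -1.6° → command heading 288.6°, groundspeed 66.7 kt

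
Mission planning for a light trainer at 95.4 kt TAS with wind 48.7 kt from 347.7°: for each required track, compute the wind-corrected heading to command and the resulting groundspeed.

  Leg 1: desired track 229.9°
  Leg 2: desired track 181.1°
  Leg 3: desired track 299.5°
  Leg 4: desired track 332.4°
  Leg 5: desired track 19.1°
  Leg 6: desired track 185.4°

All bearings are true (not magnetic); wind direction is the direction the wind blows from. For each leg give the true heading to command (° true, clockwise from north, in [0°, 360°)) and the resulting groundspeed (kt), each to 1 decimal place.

Leg 1: desired track 229.9°; wind correction +26.8° → command heading 256.7°, groundspeed 107.8 kt
Leg 2: desired track 181.1°; wind correction +6.8° → command heading 187.9°, groundspeed 142.1 kt
Leg 3: desired track 299.5°; wind correction +22.4° → command heading 321.9°, groundspeed 55.8 kt
Leg 4: desired track 332.4°; wind correction +7.7° → command heading 340.1°, groundspeed 47.6 kt
Leg 5: desired track 19.1°; wind correction -15.4° → command heading 3.7°, groundspeed 50.4 kt
Leg 6: desired track 185.4°; wind correction +8.9° → command heading 194.3°, groundspeed 140.6 kt

Leg 1: heading=256.7°, groundspeed=107.8 kt
Leg 2: heading=187.9°, groundspeed=142.1 kt
Leg 3: heading=321.9°, groundspeed=55.8 kt
Leg 4: heading=340.1°, groundspeed=47.6 kt
Leg 5: heading=3.7°, groundspeed=50.4 kt
Leg 6: heading=194.3°, groundspeed=140.6 kt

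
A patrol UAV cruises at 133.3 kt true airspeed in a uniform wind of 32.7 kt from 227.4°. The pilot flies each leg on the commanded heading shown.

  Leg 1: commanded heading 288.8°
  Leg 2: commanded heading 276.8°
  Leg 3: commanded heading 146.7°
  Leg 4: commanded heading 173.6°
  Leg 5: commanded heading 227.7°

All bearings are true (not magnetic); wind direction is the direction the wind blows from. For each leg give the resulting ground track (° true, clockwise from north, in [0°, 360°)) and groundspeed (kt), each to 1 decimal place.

Leg 1: heading 288.8°; drift +13.7° → track 302.5°, groundspeed 121.1 kt
Leg 2: heading 276.8°; drift +12.5° → track 289.3°, groundspeed 114.7 kt
Leg 3: heading 146.7°; drift -14.1° → track 132.6°, groundspeed 132.0 kt
Leg 4: heading 173.6°; drift -13.0° → track 160.6°, groundspeed 117.0 kt
Leg 5: heading 227.7°; drift +0.1° → track 227.8°, groundspeed 100.6 kt

Leg 1: track=302.5°, groundspeed=121.1 kt
Leg 2: track=289.3°, groundspeed=114.7 kt
Leg 3: track=132.6°, groundspeed=132.0 kt
Leg 4: track=160.6°, groundspeed=117.0 kt
Leg 5: track=227.8°, groundspeed=100.6 kt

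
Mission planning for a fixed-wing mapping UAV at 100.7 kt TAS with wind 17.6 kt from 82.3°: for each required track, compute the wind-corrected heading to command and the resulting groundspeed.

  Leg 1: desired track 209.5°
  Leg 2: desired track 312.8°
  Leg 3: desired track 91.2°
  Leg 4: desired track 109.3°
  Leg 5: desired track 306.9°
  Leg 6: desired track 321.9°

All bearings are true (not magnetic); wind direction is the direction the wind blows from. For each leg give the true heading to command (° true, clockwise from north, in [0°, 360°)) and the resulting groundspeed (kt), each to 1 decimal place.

Leg 1: desired track 209.5°; wind correction -8.0° → command heading 201.5°, groundspeed 110.4 kt
Leg 2: desired track 312.8°; wind correction +7.8° → command heading 320.6°, groundspeed 111.0 kt
Leg 3: desired track 91.2°; wind correction -1.5° → command heading 89.7°, groundspeed 83.3 kt
Leg 4: desired track 109.3°; wind correction -4.6° → command heading 104.7°, groundspeed 84.7 kt
Leg 5: desired track 306.9°; wind correction +7.0° → command heading 313.9°, groundspeed 112.5 kt
Leg 6: desired track 321.9°; wind correction +8.7° → command heading 330.6°, groundspeed 108.5 kt

Leg 1: heading=201.5°, groundspeed=110.4 kt
Leg 2: heading=320.6°, groundspeed=111.0 kt
Leg 3: heading=89.7°, groundspeed=83.3 kt
Leg 4: heading=104.7°, groundspeed=84.7 kt
Leg 5: heading=313.9°, groundspeed=112.5 kt
Leg 6: heading=330.6°, groundspeed=108.5 kt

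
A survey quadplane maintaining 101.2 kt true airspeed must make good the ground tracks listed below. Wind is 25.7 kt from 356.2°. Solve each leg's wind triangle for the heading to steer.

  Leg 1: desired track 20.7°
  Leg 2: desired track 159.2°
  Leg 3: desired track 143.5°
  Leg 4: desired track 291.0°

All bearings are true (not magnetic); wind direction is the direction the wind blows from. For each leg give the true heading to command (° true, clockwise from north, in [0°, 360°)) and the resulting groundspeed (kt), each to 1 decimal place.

Leg 1: desired track 20.7°; wind correction -6.0° → command heading 14.7°, groundspeed 77.3 kt
Leg 2: desired track 159.2°; wind correction -4.3° → command heading 154.9°, groundspeed 125.5 kt
Leg 3: desired track 143.5°; wind correction -7.9° → command heading 135.6°, groundspeed 121.9 kt
Leg 4: desired track 291.0°; wind correction +13.3° → command heading 304.3°, groundspeed 87.7 kt

Leg 1: heading=14.7°, groundspeed=77.3 kt
Leg 2: heading=154.9°, groundspeed=125.5 kt
Leg 3: heading=135.6°, groundspeed=121.9 kt
Leg 4: heading=304.3°, groundspeed=87.7 kt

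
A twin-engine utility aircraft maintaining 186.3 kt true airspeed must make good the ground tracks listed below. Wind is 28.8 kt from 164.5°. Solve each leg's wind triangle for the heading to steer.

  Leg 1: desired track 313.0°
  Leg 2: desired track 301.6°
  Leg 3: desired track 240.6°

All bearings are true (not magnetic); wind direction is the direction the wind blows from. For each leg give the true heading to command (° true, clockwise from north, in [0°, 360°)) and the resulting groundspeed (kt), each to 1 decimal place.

Leg 1: heading=308.4°, groundspeed=210.2 kt
Leg 2: heading=295.6°, groundspeed=206.4 kt
Leg 3: heading=232.0°, groundspeed=177.3 kt

Leg 1: desired track 313.0°; wind correction -4.6° → command heading 308.4°, groundspeed 210.2 kt
Leg 2: desired track 301.6°; wind correction -6.0° → command heading 295.6°, groundspeed 206.4 kt
Leg 3: desired track 240.6°; wind correction -8.6° → command heading 232.0°, groundspeed 177.3 kt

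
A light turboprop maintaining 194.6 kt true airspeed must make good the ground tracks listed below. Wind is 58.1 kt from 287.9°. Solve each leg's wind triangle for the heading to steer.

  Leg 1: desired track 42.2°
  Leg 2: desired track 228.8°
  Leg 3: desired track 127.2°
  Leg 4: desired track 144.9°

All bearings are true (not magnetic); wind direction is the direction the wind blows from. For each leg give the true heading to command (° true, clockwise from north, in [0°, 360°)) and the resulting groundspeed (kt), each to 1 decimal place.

Leg 1: heading=26.4°, groundspeed=211.2 kt
Leg 2: heading=243.6°, groundspeed=158.3 kt
Leg 3: heading=132.9°, groundspeed=248.5 kt
Leg 4: heading=155.3°, groundspeed=237.8 kt

Leg 1: desired track 42.2°; wind correction -15.8° → command heading 26.4°, groundspeed 211.2 kt
Leg 2: desired track 228.8°; wind correction +14.8° → command heading 243.6°, groundspeed 158.3 kt
Leg 3: desired track 127.2°; wind correction +5.7° → command heading 132.9°, groundspeed 248.5 kt
Leg 4: desired track 144.9°; wind correction +10.4° → command heading 155.3°, groundspeed 237.8 kt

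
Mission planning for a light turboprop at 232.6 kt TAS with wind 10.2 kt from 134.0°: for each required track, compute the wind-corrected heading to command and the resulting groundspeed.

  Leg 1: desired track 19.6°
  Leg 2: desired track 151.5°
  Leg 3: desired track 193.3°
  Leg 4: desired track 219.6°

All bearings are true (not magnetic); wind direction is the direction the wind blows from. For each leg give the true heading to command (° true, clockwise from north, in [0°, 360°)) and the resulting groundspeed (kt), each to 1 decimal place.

Leg 1: desired track 19.6°; wind correction +2.3° → command heading 21.9°, groundspeed 236.6 kt
Leg 2: desired track 151.5°; wind correction -0.8° → command heading 150.7°, groundspeed 222.9 kt
Leg 3: desired track 193.3°; wind correction -2.2° → command heading 191.1°, groundspeed 227.2 kt
Leg 4: desired track 219.6°; wind correction -2.5° → command heading 217.1°, groundspeed 231.6 kt

Leg 1: heading=21.9°, groundspeed=236.6 kt
Leg 2: heading=150.7°, groundspeed=222.9 kt
Leg 3: heading=191.1°, groundspeed=227.2 kt
Leg 4: heading=217.1°, groundspeed=231.6 kt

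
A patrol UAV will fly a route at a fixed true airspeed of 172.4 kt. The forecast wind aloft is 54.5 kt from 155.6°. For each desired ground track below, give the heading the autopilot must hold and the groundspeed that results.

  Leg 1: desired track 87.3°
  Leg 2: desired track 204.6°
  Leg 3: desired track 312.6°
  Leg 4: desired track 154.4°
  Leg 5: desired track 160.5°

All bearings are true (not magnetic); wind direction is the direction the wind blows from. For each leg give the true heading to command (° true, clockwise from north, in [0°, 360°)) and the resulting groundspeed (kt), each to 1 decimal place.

Leg 1: desired track 87.3°; wind correction +17.1° → command heading 104.4°, groundspeed 144.6 kt
Leg 2: desired track 204.6°; wind correction -13.8° → command heading 190.8°, groundspeed 131.7 kt
Leg 3: desired track 312.6°; wind correction -7.1° → command heading 305.5°, groundspeed 221.2 kt
Leg 4: desired track 154.4°; wind correction +0.4° → command heading 154.8°, groundspeed 117.9 kt
Leg 5: desired track 160.5°; wind correction -1.5° → command heading 159.0°, groundspeed 118.0 kt

Leg 1: heading=104.4°, groundspeed=144.6 kt
Leg 2: heading=190.8°, groundspeed=131.7 kt
Leg 3: heading=305.5°, groundspeed=221.2 kt
Leg 4: heading=154.8°, groundspeed=117.9 kt
Leg 5: heading=159.0°, groundspeed=118.0 kt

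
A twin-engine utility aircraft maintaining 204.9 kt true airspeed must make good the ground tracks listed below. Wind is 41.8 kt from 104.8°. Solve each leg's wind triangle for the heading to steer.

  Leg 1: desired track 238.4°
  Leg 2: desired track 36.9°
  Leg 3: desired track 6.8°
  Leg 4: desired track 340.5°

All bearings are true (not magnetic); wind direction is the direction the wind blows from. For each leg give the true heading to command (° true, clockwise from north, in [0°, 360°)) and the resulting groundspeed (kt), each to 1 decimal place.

Leg 1: desired track 238.4°; wind correction -8.5° → command heading 229.9°, groundspeed 231.5 kt
Leg 2: desired track 36.9°; wind correction +10.9° → command heading 47.8°, groundspeed 185.5 kt
Leg 3: desired track 6.8°; wind correction +11.7° → command heading 18.5°, groundspeed 206.5 kt
Leg 4: desired track 340.5°; wind correction +9.7° → command heading 350.2°, groundspeed 225.5 kt

Leg 1: heading=229.9°, groundspeed=231.5 kt
Leg 2: heading=47.8°, groundspeed=185.5 kt
Leg 3: heading=18.5°, groundspeed=206.5 kt
Leg 4: heading=350.2°, groundspeed=225.5 kt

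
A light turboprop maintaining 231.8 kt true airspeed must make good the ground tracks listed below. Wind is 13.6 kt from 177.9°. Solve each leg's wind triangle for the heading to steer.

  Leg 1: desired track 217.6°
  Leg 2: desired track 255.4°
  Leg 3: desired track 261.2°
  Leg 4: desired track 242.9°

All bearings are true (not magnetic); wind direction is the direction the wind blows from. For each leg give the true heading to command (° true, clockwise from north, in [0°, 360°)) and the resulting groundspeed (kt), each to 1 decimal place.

Leg 1: heading=215.5°, groundspeed=221.2 kt
Leg 2: heading=252.1°, groundspeed=228.5 kt
Leg 3: heading=257.9°, groundspeed=229.8 kt
Leg 4: heading=239.9°, groundspeed=225.7 kt

Leg 1: desired track 217.6°; wind correction -2.1° → command heading 215.5°, groundspeed 221.2 kt
Leg 2: desired track 255.4°; wind correction -3.3° → command heading 252.1°, groundspeed 228.5 kt
Leg 3: desired track 261.2°; wind correction -3.3° → command heading 257.9°, groundspeed 229.8 kt
Leg 4: desired track 242.9°; wind correction -3.0° → command heading 239.9°, groundspeed 225.7 kt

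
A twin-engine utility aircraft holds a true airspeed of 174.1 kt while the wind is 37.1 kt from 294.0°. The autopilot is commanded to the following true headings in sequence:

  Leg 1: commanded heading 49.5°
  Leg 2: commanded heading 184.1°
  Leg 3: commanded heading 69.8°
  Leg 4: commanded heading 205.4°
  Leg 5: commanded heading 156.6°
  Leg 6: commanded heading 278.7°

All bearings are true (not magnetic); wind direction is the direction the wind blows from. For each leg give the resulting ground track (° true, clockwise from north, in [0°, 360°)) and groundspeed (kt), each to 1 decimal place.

Leg 1: heading 49.5°; drift +10.0° → track 59.5°, groundspeed 193.0 kt
Leg 2: heading 184.1°; drift -10.6° → track 173.5°, groundspeed 190.0 kt
Leg 3: heading 69.8°; drift +7.3° → track 77.1°, groundspeed 202.4 kt
Leg 4: heading 205.4°; drift -12.1° → track 193.3°, groundspeed 177.1 kt
Leg 5: heading 156.6°; drift -7.1° → track 149.5°, groundspeed 203.0 kt
Leg 6: heading 278.7°; drift -4.0° → track 274.7°, groundspeed 138.7 kt

Leg 1: track=59.5°, groundspeed=193.0 kt
Leg 2: track=173.5°, groundspeed=190.0 kt
Leg 3: track=77.1°, groundspeed=202.4 kt
Leg 4: track=193.3°, groundspeed=177.1 kt
Leg 5: track=149.5°, groundspeed=203.0 kt
Leg 6: track=274.7°, groundspeed=138.7 kt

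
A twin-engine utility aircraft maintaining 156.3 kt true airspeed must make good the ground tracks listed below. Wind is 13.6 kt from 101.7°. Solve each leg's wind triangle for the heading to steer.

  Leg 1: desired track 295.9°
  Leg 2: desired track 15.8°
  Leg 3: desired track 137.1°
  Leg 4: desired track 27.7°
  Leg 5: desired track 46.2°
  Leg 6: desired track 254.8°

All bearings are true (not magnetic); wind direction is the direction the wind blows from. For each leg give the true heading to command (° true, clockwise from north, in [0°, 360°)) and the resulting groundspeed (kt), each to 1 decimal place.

Leg 1: heading=297.1°, groundspeed=169.4 kt
Leg 2: heading=20.8°, groundspeed=154.7 kt
Leg 3: heading=134.2°, groundspeed=145.0 kt
Leg 4: heading=32.5°, groundspeed=152.0 kt
Leg 5: heading=50.3°, groundspeed=148.2 kt
Leg 6: heading=252.5°, groundspeed=168.3 kt

Leg 1: desired track 295.9°; wind correction +1.2° → command heading 297.1°, groundspeed 169.4 kt
Leg 2: desired track 15.8°; wind correction +5.0° → command heading 20.8°, groundspeed 154.7 kt
Leg 3: desired track 137.1°; wind correction -2.9° → command heading 134.2°, groundspeed 145.0 kt
Leg 4: desired track 27.7°; wind correction +4.8° → command heading 32.5°, groundspeed 152.0 kt
Leg 5: desired track 46.2°; wind correction +4.1° → command heading 50.3°, groundspeed 148.2 kt
Leg 6: desired track 254.8°; wind correction -2.3° → command heading 252.5°, groundspeed 168.3 kt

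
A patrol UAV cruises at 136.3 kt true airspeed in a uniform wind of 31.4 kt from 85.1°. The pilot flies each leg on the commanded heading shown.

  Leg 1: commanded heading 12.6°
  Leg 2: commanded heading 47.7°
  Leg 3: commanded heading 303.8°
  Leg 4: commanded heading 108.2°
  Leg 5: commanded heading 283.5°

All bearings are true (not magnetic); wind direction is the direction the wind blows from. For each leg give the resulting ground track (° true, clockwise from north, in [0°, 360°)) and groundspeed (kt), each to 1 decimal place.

Leg 1: heading 12.6°; drift -13.3° → track 359.3°, groundspeed 130.3 kt
Leg 2: heading 47.7°; drift -9.7° → track 38.0°, groundspeed 113.0 kt
Leg 3: heading 303.8°; drift -7.0° → track 296.8°, groundspeed 162.0 kt
Leg 4: heading 108.2°; drift +6.5° → track 114.7°, groundspeed 108.1 kt
Leg 5: heading 283.5°; drift -3.4° → track 280.1°, groundspeed 166.4 kt

Leg 1: track=359.3°, groundspeed=130.3 kt
Leg 2: track=38.0°, groundspeed=113.0 kt
Leg 3: track=296.8°, groundspeed=162.0 kt
Leg 4: track=114.7°, groundspeed=108.1 kt
Leg 5: track=280.1°, groundspeed=166.4 kt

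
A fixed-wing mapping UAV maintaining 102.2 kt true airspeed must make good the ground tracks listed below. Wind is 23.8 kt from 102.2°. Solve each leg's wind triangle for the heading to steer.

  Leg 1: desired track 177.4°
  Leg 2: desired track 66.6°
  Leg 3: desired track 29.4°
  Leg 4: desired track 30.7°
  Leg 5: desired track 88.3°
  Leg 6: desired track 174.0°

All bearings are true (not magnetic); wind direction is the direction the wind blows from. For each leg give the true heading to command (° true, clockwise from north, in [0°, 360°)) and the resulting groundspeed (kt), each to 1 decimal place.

Leg 1: desired track 177.4°; wind correction -13.0° → command heading 164.4°, groundspeed 93.5 kt
Leg 2: desired track 66.6°; wind correction +7.8° → command heading 74.4°, groundspeed 81.9 kt
Leg 3: desired track 29.4°; wind correction +12.9° → command heading 42.3°, groundspeed 92.6 kt
Leg 4: desired track 30.7°; wind correction +12.8° → command heading 43.5°, groundspeed 92.1 kt
Leg 5: desired track 88.3°; wind correction +3.2° → command heading 91.5°, groundspeed 78.9 kt
Leg 6: desired track 174.0°; wind correction -12.8° → command heading 161.2°, groundspeed 92.2 kt

Leg 1: heading=164.4°, groundspeed=93.5 kt
Leg 2: heading=74.4°, groundspeed=81.9 kt
Leg 3: heading=42.3°, groundspeed=92.6 kt
Leg 4: heading=43.5°, groundspeed=92.1 kt
Leg 5: heading=91.5°, groundspeed=78.9 kt
Leg 6: heading=161.2°, groundspeed=92.2 kt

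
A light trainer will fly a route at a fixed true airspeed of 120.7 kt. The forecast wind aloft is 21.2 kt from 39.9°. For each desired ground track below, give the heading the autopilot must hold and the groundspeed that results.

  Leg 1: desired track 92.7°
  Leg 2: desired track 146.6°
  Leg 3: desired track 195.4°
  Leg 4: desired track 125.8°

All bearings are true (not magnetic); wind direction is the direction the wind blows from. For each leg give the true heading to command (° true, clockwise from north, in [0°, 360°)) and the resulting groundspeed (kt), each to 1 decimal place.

Leg 1: heading=84.7°, groundspeed=106.7 kt
Leg 2: heading=136.9°, groundspeed=125.1 kt
Leg 3: heading=191.2°, groundspeed=139.7 kt
Leg 4: heading=115.7°, groundspeed=117.3 kt

Leg 1: desired track 92.7°; wind correction -8.0° → command heading 84.7°, groundspeed 106.7 kt
Leg 2: desired track 146.6°; wind correction -9.7° → command heading 136.9°, groundspeed 125.1 kt
Leg 3: desired track 195.4°; wind correction -4.2° → command heading 191.2°, groundspeed 139.7 kt
Leg 4: desired track 125.8°; wind correction -10.1° → command heading 115.7°, groundspeed 117.3 kt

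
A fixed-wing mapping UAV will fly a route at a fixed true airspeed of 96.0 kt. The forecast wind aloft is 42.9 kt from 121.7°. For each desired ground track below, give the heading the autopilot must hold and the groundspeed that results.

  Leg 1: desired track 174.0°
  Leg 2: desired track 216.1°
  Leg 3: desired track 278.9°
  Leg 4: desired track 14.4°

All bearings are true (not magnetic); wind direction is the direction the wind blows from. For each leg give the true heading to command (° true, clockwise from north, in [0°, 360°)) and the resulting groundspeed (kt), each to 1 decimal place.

Leg 1: heading=153.3°, groundspeed=63.6 kt
Leg 2: heading=189.6°, groundspeed=89.2 kt
Leg 3: heading=268.9°, groundspeed=134.1 kt
Leg 4: heading=39.7°, groundspeed=99.6 kt

Leg 1: desired track 174.0°; wind correction -20.7° → command heading 153.3°, groundspeed 63.6 kt
Leg 2: desired track 216.1°; wind correction -26.5° → command heading 189.6°, groundspeed 89.2 kt
Leg 3: desired track 278.9°; wind correction -10.0° → command heading 268.9°, groundspeed 134.1 kt
Leg 4: desired track 14.4°; wind correction +25.3° → command heading 39.7°, groundspeed 99.6 kt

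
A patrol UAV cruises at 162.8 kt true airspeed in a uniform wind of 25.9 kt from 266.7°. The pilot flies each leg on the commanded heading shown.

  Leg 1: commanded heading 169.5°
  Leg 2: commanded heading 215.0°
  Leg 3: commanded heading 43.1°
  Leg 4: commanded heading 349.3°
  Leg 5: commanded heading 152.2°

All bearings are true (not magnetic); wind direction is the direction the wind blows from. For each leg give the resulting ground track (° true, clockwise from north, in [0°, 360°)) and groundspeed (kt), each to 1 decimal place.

Leg 1: heading 169.5°; drift -8.8° → track 160.7°, groundspeed 168.0 kt
Leg 2: heading 215.0°; drift -7.9° → track 207.1°, groundspeed 148.1 kt
Leg 3: heading 43.1°; drift +5.6° → track 48.7°, groundspeed 182.4 kt
Leg 4: heading 349.3°; drift +9.1° → track 358.4°, groundspeed 161.5 kt
Leg 5: heading 152.2°; drift -7.7° → track 144.5°, groundspeed 175.1 kt

Leg 1: track=160.7°, groundspeed=168.0 kt
Leg 2: track=207.1°, groundspeed=148.1 kt
Leg 3: track=48.7°, groundspeed=182.4 kt
Leg 4: track=358.4°, groundspeed=161.5 kt
Leg 5: track=144.5°, groundspeed=175.1 kt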